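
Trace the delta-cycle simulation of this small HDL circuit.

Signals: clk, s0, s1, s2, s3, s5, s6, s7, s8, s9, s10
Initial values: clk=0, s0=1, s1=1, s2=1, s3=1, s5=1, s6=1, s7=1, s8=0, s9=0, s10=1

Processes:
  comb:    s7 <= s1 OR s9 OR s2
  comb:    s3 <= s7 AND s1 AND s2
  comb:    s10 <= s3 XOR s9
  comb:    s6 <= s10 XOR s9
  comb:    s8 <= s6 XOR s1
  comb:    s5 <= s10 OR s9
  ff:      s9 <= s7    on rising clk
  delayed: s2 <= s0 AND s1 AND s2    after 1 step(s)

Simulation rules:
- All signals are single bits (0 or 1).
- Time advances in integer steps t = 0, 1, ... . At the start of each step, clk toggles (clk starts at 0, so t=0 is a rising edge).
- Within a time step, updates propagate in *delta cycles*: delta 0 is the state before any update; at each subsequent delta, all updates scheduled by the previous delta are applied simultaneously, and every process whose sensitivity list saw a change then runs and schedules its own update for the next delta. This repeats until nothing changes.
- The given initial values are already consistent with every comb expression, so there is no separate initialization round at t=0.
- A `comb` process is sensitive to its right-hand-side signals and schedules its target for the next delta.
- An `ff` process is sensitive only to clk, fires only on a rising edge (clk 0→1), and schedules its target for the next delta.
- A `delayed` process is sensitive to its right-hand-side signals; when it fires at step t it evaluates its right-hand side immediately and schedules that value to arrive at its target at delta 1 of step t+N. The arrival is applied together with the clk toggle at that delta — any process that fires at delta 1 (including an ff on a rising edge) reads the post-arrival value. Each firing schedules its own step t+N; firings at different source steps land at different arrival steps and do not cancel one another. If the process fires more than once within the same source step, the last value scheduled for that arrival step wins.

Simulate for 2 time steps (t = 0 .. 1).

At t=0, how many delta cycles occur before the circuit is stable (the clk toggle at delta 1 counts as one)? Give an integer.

5

t=0 Δ0: s2=1 s9=0 s3=1 clk=0 s10=1 s5=1 s1=1 s7=1 s8=0 s0=1 s6=1
  Δ1: clk:0→1
  Δ2: s9:0→1
  Δ3: s10:1→0, s6:1→0
  Δ4: s8:0→1, s6:0→1
  Δ5: s8:1→0
  (5Δ to stable)
t=1 Δ0: s2=1 s9=1 s3=1 clk=1 s10=0 s5=1 s1=1 s7=1 s8=0 s0=1 s6=1
  Δ1: clk:1→0
  (1Δ to stable)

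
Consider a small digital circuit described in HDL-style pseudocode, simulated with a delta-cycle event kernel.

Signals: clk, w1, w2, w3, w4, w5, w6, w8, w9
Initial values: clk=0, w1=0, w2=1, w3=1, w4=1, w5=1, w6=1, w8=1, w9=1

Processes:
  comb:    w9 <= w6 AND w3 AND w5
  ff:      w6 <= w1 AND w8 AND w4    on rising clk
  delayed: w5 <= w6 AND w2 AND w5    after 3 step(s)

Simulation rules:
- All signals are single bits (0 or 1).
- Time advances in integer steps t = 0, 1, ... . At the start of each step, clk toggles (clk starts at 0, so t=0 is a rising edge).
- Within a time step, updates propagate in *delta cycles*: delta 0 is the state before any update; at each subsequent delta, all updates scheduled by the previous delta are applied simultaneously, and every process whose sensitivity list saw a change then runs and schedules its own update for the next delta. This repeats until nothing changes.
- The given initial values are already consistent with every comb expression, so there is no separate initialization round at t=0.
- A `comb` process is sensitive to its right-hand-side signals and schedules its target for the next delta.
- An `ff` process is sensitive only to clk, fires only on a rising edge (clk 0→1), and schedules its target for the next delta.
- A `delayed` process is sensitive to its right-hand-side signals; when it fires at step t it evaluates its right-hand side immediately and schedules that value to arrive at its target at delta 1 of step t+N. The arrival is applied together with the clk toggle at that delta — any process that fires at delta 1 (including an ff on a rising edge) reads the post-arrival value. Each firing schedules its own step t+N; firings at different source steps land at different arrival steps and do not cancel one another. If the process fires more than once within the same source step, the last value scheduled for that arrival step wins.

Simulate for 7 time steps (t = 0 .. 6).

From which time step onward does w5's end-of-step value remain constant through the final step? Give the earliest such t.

[bits: w6,w1,w8,clk,w5,w4,w9,w3,w2]
t=0: Δ0=101011111 Δ1=101111111 Δ2=001111111 Δ3=001111011 | 3Δ
t=1: Δ0=001111011 Δ1=001011011 | 1Δ
t=2: Δ0=001011011 Δ1=001111011 | 1Δ
t=3: Δ0=001111011 Δ1=001001011 | 1Δ
t=4: Δ0=001001011 Δ1=001101011 | 1Δ
t=5: Δ0=001101011 Δ1=001001011 | 1Δ
t=6: Δ0=001001011 Δ1=001101011 | 1Δ

3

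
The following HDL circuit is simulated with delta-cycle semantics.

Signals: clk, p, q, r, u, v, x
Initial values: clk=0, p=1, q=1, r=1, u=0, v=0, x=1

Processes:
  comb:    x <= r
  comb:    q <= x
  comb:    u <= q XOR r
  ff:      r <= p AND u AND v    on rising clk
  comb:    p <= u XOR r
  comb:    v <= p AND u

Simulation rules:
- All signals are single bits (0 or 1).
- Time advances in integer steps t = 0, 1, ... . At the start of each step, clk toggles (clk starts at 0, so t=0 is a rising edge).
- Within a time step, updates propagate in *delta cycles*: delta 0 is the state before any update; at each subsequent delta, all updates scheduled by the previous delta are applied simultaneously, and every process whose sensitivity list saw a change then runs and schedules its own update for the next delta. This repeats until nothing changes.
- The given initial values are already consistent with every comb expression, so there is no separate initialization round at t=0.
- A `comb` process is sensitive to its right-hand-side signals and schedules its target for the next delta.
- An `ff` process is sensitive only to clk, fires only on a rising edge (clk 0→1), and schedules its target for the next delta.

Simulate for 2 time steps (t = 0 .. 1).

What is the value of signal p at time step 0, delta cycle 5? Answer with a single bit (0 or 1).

t=0 Δ0: u=0 v=0 p=1 x=1 clk=0 r=1 q=1
  Δ1: clk:0→1
  Δ2: r:1→0
  Δ3: u:0→1, p:1→0, x:1→0
  Δ4: p:0→1, q:1→0
  Δ5: u:1→0, v:0→1
  Δ6: v:1→0, p:1→0
  (6Δ to stable)
t=1 Δ0: u=0 v=0 p=0 x=0 clk=1 r=0 q=0
  Δ1: clk:1→0
  (1Δ to stable)

1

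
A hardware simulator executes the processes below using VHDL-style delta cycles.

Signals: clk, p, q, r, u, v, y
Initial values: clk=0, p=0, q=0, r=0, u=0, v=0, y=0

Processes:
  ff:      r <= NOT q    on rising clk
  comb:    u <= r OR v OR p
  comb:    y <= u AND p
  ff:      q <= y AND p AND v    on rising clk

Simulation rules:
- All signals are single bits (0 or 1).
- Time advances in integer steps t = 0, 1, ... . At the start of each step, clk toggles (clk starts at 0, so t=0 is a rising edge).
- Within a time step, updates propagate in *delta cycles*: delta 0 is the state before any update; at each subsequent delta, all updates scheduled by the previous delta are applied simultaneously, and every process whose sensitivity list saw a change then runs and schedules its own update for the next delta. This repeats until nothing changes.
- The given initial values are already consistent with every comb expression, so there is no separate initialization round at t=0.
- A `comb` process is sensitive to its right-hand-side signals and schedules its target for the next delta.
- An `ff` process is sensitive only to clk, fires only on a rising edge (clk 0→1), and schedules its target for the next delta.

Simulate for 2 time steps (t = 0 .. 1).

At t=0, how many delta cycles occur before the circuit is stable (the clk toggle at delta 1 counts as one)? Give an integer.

[bits: p,clk,y,r,q,u,v]
t=0: Δ0=0000000 Δ1=0100000 Δ2=0101000 Δ3=0101010 | 3Δ
t=1: Δ0=0101010 Δ1=0001010 | 1Δ

3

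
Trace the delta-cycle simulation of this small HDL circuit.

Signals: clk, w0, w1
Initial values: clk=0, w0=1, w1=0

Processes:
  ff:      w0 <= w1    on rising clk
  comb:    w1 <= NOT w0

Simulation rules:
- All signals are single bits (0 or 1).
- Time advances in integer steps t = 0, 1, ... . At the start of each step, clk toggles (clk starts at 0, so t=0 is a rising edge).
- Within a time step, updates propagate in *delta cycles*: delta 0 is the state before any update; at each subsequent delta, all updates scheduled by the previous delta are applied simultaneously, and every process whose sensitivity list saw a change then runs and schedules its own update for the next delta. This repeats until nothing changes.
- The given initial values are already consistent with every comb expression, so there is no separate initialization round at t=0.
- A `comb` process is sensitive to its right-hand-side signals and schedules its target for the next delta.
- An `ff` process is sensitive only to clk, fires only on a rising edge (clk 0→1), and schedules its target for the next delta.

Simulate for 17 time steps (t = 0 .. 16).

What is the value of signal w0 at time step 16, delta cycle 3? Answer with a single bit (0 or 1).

[bits: w1,w0,clk]
t=0: Δ0=010 Δ1=011 Δ2=001 Δ3=101 | 3Δ
t=1: Δ0=101 Δ1=100 | 1Δ
t=2: Δ0=100 Δ1=101 Δ2=111 Δ3=011 | 3Δ
t=3: Δ0=011 Δ1=010 | 1Δ
t=4: Δ0=010 Δ1=011 Δ2=001 Δ3=101 | 3Δ
t=5: Δ0=101 Δ1=100 | 1Δ
t=6: Δ0=100 Δ1=101 Δ2=111 Δ3=011 | 3Δ
t=7: Δ0=011 Δ1=010 | 1Δ
t=8: Δ0=010 Δ1=011 Δ2=001 Δ3=101 | 3Δ
t=9: Δ0=101 Δ1=100 | 1Δ
t=10: Δ0=100 Δ1=101 Δ2=111 Δ3=011 | 3Δ
t=11: Δ0=011 Δ1=010 | 1Δ
t=12: Δ0=010 Δ1=011 Δ2=001 Δ3=101 | 3Δ
t=13: Δ0=101 Δ1=100 | 1Δ
t=14: Δ0=100 Δ1=101 Δ2=111 Δ3=011 | 3Δ
t=15: Δ0=011 Δ1=010 | 1Δ
t=16: Δ0=010 Δ1=011 Δ2=001 Δ3=101 | 3Δ

0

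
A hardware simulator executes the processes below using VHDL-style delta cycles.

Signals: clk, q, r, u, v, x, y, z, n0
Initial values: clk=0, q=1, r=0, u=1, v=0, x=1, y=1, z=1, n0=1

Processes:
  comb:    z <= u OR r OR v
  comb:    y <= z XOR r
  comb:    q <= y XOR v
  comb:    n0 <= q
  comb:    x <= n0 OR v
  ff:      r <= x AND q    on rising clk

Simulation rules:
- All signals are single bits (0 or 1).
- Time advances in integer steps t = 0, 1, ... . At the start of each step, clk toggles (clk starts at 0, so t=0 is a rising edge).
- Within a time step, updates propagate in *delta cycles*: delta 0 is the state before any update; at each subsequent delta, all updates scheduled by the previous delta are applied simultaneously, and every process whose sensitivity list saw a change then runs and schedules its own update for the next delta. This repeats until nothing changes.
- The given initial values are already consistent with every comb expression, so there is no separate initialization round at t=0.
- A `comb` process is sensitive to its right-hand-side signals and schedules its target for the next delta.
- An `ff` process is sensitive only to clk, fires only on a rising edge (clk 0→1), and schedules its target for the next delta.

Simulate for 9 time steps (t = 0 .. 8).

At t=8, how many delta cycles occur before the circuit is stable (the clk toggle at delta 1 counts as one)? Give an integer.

[bits: clk,q,u,x,y,r,v,n0,z]
t=0: Δ0=011110011 Δ1=111110011 Δ2=111111011 Δ3=111101011 Δ4=101101011 Δ5=101101001 Δ6=101001001 | 6Δ
t=1: Δ0=101001001 Δ1=001001001 | 1Δ
t=2: Δ0=001001001 Δ1=101001001 Δ2=101000001 Δ3=101010001 Δ4=111010001 Δ5=111010011 Δ6=111110011 | 6Δ
t=3: Δ0=111110011 Δ1=011110011 | 1Δ
t=4: Δ0=011110011 Δ1=111110011 Δ2=111111011 Δ3=111101011 Δ4=101101011 Δ5=101101001 Δ6=101001001 | 6Δ
t=5: Δ0=101001001 Δ1=001001001 | 1Δ
t=6: Δ0=001001001 Δ1=101001001 Δ2=101000001 Δ3=101010001 Δ4=111010001 Δ5=111010011 Δ6=111110011 | 6Δ
t=7: Δ0=111110011 Δ1=011110011 | 1Δ
t=8: Δ0=011110011 Δ1=111110011 Δ2=111111011 Δ3=111101011 Δ4=101101011 Δ5=101101001 Δ6=101001001 | 6Δ

6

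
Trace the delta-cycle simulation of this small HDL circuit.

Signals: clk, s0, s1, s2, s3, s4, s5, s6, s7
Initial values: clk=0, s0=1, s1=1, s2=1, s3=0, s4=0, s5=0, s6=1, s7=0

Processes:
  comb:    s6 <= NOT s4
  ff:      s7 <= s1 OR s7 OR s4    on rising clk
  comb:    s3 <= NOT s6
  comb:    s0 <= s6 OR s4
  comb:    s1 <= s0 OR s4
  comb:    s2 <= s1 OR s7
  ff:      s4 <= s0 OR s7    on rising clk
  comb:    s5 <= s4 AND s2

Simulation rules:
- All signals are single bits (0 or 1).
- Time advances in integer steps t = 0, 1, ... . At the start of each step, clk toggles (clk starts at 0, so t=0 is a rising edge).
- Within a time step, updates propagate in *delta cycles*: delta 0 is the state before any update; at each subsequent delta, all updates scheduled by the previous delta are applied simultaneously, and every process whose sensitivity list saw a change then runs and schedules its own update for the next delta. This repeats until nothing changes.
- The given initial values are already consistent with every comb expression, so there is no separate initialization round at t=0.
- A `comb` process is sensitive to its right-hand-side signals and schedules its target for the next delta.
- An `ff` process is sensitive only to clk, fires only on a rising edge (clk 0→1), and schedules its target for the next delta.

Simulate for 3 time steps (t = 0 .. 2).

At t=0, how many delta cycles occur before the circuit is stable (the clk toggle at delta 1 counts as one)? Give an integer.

t0.Δ0 s1=1 s7=0 s4=0 s5=0 s2=1 s0=1 s3=0 s6=1 clk=0
t0.Δ1 s1=1 s7=0 s4=0 s5=0 s2=1 s0=1 s3=0 s6=1 clk=1
t0.Δ2 s1=1 s7=1 s4=1 s5=0 s2=1 s0=1 s3=0 s6=1 clk=1
t0.Δ3 s1=1 s7=1 s4=1 s5=1 s2=1 s0=1 s3=0 s6=0 clk=1
t0.Δ4 s1=1 s7=1 s4=1 s5=1 s2=1 s0=1 s3=1 s6=0 clk=1
t1.Δ0 s1=1 s7=1 s4=1 s5=1 s2=1 s0=1 s3=1 s6=0 clk=1
t1.Δ1 s1=1 s7=1 s4=1 s5=1 s2=1 s0=1 s3=1 s6=0 clk=0
t2.Δ0 s1=1 s7=1 s4=1 s5=1 s2=1 s0=1 s3=1 s6=0 clk=0
t2.Δ1 s1=1 s7=1 s4=1 s5=1 s2=1 s0=1 s3=1 s6=0 clk=1

4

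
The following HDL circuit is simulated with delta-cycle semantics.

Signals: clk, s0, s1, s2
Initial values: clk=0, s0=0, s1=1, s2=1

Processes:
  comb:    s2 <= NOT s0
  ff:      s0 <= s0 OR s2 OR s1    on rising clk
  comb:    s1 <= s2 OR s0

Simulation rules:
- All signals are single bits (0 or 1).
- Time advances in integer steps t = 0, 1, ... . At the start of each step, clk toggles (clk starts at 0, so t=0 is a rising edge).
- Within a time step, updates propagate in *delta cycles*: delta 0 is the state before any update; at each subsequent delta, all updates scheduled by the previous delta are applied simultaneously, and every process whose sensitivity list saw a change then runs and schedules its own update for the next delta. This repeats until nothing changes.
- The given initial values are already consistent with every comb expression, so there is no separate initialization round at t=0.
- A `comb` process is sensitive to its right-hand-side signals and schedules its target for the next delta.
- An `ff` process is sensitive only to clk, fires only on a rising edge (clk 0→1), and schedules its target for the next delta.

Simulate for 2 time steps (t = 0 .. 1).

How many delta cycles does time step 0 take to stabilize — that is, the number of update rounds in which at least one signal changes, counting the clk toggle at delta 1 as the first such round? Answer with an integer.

3

t=0 Δ0: s1=1 clk=0 s0=0 s2=1
  Δ1: clk:0→1
  Δ2: s0:0→1
  Δ3: s2:1→0
  (3Δ to stable)
t=1 Δ0: s1=1 clk=1 s0=1 s2=0
  Δ1: clk:1→0
  (1Δ to stable)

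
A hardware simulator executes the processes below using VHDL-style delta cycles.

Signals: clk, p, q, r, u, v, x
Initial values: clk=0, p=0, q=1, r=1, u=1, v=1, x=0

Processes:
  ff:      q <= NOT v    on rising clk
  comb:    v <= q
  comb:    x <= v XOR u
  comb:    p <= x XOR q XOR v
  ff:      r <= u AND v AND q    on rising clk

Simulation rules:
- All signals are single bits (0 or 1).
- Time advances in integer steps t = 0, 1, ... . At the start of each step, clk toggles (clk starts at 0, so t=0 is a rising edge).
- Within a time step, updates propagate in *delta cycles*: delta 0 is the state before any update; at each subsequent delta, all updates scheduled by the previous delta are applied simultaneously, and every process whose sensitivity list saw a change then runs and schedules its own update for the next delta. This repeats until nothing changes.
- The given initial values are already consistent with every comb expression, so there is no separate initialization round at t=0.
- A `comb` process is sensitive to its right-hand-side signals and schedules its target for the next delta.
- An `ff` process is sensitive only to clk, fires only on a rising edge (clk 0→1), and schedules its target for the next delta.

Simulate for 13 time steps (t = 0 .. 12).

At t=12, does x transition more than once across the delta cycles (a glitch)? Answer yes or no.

t=0 Δ0: x=0 u=1 p=0 v=1 clk=0 r=1 q=1
  Δ1: clk:0→1
  Δ2: q:1→0
  Δ3: p:0→1, v:1→0
  Δ4: x:0→1, p:1→0
  Δ5: p:0→1
  (5Δ to stable)
t=1 Δ0: x=1 u=1 p=1 v=0 clk=1 r=1 q=0
  Δ1: clk:1→0
  (1Δ to stable)
t=2 Δ0: x=1 u=1 p=1 v=0 clk=0 r=1 q=0
  Δ1: clk:0→1
  Δ2: r:1→0, q:0→1
  Δ3: p:1→0, v:0→1
  Δ4: x:1→0, p:0→1
  Δ5: p:1→0
  (5Δ to stable)
t=3 Δ0: x=0 u=1 p=0 v=1 clk=1 r=0 q=1
  Δ1: clk:1→0
  (1Δ to stable)
t=4 Δ0: x=0 u=1 p=0 v=1 clk=0 r=0 q=1
  Δ1: clk:0→1
  Δ2: r:0→1, q:1→0
  Δ3: p:0→1, v:1→0
  Δ4: x:0→1, p:1→0
  Δ5: p:0→1
  (5Δ to stable)
t=5 Δ0: x=1 u=1 p=1 v=0 clk=1 r=1 q=0
  Δ1: clk:1→0
  (1Δ to stable)
t=6 Δ0: x=1 u=1 p=1 v=0 clk=0 r=1 q=0
  Δ1: clk:0→1
  Δ2: r:1→0, q:0→1
  Δ3: p:1→0, v:0→1
  Δ4: x:1→0, p:0→1
  Δ5: p:1→0
  (5Δ to stable)
t=7 Δ0: x=0 u=1 p=0 v=1 clk=1 r=0 q=1
  Δ1: clk:1→0
  (1Δ to stable)
t=8 Δ0: x=0 u=1 p=0 v=1 clk=0 r=0 q=1
  Δ1: clk:0→1
  Δ2: r:0→1, q:1→0
  Δ3: p:0→1, v:1→0
  Δ4: x:0→1, p:1→0
  Δ5: p:0→1
  (5Δ to stable)
t=9 Δ0: x=1 u=1 p=1 v=0 clk=1 r=1 q=0
  Δ1: clk:1→0
  (1Δ to stable)
t=10 Δ0: x=1 u=1 p=1 v=0 clk=0 r=1 q=0
  Δ1: clk:0→1
  Δ2: r:1→0, q:0→1
  Δ3: p:1→0, v:0→1
  Δ4: x:1→0, p:0→1
  Δ5: p:1→0
  (5Δ to stable)
t=11 Δ0: x=0 u=1 p=0 v=1 clk=1 r=0 q=1
  Δ1: clk:1→0
  (1Δ to stable)
t=12 Δ0: x=0 u=1 p=0 v=1 clk=0 r=0 q=1
  Δ1: clk:0→1
  Δ2: r:0→1, q:1→0
  Δ3: p:0→1, v:1→0
  Δ4: x:0→1, p:1→0
  Δ5: p:0→1
  (5Δ to stable)

no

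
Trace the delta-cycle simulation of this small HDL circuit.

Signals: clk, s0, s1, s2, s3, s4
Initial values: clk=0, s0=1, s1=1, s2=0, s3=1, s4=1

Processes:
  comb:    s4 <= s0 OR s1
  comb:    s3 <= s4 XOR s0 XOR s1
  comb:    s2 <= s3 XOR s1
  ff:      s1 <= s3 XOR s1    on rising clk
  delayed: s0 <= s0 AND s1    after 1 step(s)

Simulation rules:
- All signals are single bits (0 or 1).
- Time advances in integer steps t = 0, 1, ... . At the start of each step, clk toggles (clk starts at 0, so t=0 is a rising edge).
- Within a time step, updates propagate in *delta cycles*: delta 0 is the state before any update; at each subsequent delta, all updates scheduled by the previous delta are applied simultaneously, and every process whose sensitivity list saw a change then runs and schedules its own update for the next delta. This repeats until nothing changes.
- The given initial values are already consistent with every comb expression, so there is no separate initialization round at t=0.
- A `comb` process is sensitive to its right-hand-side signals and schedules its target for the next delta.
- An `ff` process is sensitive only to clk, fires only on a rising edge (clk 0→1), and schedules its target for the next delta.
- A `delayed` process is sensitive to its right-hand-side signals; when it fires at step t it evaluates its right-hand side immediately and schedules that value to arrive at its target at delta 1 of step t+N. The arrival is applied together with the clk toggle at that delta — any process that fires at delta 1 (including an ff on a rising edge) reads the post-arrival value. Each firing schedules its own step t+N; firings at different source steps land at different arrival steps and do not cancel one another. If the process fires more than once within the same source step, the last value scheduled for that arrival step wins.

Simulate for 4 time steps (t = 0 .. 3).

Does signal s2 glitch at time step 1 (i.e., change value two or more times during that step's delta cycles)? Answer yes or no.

t0.Δ0 s1=1 s2=0 s4=1 s3=1 s0=1 clk=0
t0.Δ1 s1=1 s2=0 s4=1 s3=1 s0=1 clk=1
t0.Δ2 s1=0 s2=0 s4=1 s3=1 s0=1 clk=1
t0.Δ3 s1=0 s2=1 s4=1 s3=0 s0=1 clk=1
t0.Δ4 s1=0 s2=0 s4=1 s3=0 s0=1 clk=1
t1.Δ0 s1=0 s2=0 s4=1 s3=0 s0=1 clk=1
t1.Δ1 s1=0 s2=0 s4=1 s3=0 s0=0 clk=0
t1.Δ2 s1=0 s2=0 s4=0 s3=1 s0=0 clk=0
t1.Δ3 s1=0 s2=1 s4=0 s3=0 s0=0 clk=0
t1.Δ4 s1=0 s2=0 s4=0 s3=0 s0=0 clk=0
t2.Δ0 s1=0 s2=0 s4=0 s3=0 s0=0 clk=0
t2.Δ1 s1=0 s2=0 s4=0 s3=0 s0=0 clk=1
t3.Δ0 s1=0 s2=0 s4=0 s3=0 s0=0 clk=1
t3.Δ1 s1=0 s2=0 s4=0 s3=0 s0=0 clk=0

yes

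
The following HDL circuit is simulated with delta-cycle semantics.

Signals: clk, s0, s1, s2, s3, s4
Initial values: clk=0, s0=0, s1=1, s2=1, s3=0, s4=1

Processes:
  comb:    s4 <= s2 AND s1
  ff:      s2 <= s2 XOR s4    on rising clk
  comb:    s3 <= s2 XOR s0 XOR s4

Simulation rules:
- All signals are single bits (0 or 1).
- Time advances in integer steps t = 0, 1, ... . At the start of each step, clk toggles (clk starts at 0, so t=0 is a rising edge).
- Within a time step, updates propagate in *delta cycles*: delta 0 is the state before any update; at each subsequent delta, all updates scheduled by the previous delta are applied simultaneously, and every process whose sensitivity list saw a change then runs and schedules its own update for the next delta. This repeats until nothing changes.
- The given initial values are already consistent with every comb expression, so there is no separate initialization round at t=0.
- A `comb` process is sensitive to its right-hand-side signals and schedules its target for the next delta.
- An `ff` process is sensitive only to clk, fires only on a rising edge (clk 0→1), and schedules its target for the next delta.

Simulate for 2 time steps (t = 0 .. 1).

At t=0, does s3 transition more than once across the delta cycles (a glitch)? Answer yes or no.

yes

[bits: s4,s1,s0,s2,s3,clk]
t=0: Δ0=110100 Δ1=110101 Δ2=110001 Δ3=010011 Δ4=010001 | 4Δ
t=1: Δ0=010001 Δ1=010000 | 1Δ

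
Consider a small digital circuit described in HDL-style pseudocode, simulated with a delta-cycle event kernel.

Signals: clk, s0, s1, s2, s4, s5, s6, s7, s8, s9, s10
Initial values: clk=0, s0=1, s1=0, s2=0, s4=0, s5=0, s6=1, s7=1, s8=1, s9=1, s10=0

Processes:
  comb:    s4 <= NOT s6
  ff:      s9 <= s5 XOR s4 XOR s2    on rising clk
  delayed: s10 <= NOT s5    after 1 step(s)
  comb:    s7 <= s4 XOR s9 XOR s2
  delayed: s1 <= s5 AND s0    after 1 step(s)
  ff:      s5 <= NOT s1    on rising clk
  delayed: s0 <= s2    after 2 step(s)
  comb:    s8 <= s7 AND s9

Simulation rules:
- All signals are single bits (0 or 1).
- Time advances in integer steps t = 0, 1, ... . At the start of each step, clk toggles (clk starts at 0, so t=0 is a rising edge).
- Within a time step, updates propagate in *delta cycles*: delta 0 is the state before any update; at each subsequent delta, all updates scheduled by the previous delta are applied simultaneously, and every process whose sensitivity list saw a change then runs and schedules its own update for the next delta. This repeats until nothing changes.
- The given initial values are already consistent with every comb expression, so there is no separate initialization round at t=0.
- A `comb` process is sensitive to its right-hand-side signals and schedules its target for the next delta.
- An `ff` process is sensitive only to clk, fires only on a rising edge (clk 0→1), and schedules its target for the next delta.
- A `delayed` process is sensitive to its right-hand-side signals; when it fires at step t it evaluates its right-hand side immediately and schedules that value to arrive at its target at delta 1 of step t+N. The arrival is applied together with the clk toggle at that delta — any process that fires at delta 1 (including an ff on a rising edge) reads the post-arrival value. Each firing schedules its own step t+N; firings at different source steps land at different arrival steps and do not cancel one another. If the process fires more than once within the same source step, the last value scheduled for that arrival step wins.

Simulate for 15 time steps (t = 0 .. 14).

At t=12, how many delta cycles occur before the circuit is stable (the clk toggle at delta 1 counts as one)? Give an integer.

t=0 Δ0: clk=0 s2=0 s4=0 s8=1 s5=0 s7=1 s10=0 s9=1 s6=1 s1=0 s0=1
  Δ1: clk:0→1
  Δ2: s5:0→1, s9:1→0
  Δ3: s8:1→0, s7:1→0
  (3Δ to stable)
t=1 Δ0: clk=1 s2=0 s4=0 s8=0 s5=1 s7=0 s10=0 s9=0 s6=1 s1=0 s0=1
  Δ1: clk:1→0, s1:0→1
  (1Δ to stable)
t=2 Δ0: clk=0 s2=0 s4=0 s8=0 s5=1 s7=0 s10=0 s9=0 s6=1 s1=1 s0=1
  Δ1: clk:0→1
  Δ2: s5:1→0, s9:0→1
  Δ3: s7:0→1
  Δ4: s8:0→1
  (4Δ to stable)
t=3 Δ0: clk=1 s2=0 s4=0 s8=1 s5=0 s7=1 s10=0 s9=1 s6=1 s1=1 s0=1
  Δ1: clk:1→0, s10:0→1, s1:1→0
  (1Δ to stable)
t=4 Δ0: clk=0 s2=0 s4=0 s8=1 s5=0 s7=1 s10=1 s9=1 s6=1 s1=0 s0=1
  Δ1: clk:0→1
  Δ2: s5:0→1, s9:1→0
  Δ3: s8:1→0, s7:1→0
  (3Δ to stable)
t=5 Δ0: clk=1 s2=0 s4=0 s8=0 s5=1 s7=0 s10=1 s9=0 s6=1 s1=0 s0=1
  Δ1: clk:1→0, s10:1→0, s1:0→1
  (1Δ to stable)
t=6 Δ0: clk=0 s2=0 s4=0 s8=0 s5=1 s7=0 s10=0 s9=0 s6=1 s1=1 s0=1
  Δ1: clk:0→1
  Δ2: s5:1→0, s9:0→1
  Δ3: s7:0→1
  Δ4: s8:0→1
  (4Δ to stable)
t=7 Δ0: clk=1 s2=0 s4=0 s8=1 s5=0 s7=1 s10=0 s9=1 s6=1 s1=1 s0=1
  Δ1: clk:1→0, s10:0→1, s1:1→0
  (1Δ to stable)
t=8 Δ0: clk=0 s2=0 s4=0 s8=1 s5=0 s7=1 s10=1 s9=1 s6=1 s1=0 s0=1
  Δ1: clk:0→1
  Δ2: s5:0→1, s9:1→0
  Δ3: s8:1→0, s7:1→0
  (3Δ to stable)
t=9 Δ0: clk=1 s2=0 s4=0 s8=0 s5=1 s7=0 s10=1 s9=0 s6=1 s1=0 s0=1
  Δ1: clk:1→0, s10:1→0, s1:0→1
  (1Δ to stable)
t=10 Δ0: clk=0 s2=0 s4=0 s8=0 s5=1 s7=0 s10=0 s9=0 s6=1 s1=1 s0=1
  Δ1: clk:0→1
  Δ2: s5:1→0, s9:0→1
  Δ3: s7:0→1
  Δ4: s8:0→1
  (4Δ to stable)
t=11 Δ0: clk=1 s2=0 s4=0 s8=1 s5=0 s7=1 s10=0 s9=1 s6=1 s1=1 s0=1
  Δ1: clk:1→0, s10:0→1, s1:1→0
  (1Δ to stable)
t=12 Δ0: clk=0 s2=0 s4=0 s8=1 s5=0 s7=1 s10=1 s9=1 s6=1 s1=0 s0=1
  Δ1: clk:0→1
  Δ2: s5:0→1, s9:1→0
  Δ3: s8:1→0, s7:1→0
  (3Δ to stable)
t=13 Δ0: clk=1 s2=0 s4=0 s8=0 s5=1 s7=0 s10=1 s9=0 s6=1 s1=0 s0=1
  Δ1: clk:1→0, s10:1→0, s1:0→1
  (1Δ to stable)
t=14 Δ0: clk=0 s2=0 s4=0 s8=0 s5=1 s7=0 s10=0 s9=0 s6=1 s1=1 s0=1
  Δ1: clk:0→1
  Δ2: s5:1→0, s9:0→1
  Δ3: s7:0→1
  Δ4: s8:0→1
  (4Δ to stable)

3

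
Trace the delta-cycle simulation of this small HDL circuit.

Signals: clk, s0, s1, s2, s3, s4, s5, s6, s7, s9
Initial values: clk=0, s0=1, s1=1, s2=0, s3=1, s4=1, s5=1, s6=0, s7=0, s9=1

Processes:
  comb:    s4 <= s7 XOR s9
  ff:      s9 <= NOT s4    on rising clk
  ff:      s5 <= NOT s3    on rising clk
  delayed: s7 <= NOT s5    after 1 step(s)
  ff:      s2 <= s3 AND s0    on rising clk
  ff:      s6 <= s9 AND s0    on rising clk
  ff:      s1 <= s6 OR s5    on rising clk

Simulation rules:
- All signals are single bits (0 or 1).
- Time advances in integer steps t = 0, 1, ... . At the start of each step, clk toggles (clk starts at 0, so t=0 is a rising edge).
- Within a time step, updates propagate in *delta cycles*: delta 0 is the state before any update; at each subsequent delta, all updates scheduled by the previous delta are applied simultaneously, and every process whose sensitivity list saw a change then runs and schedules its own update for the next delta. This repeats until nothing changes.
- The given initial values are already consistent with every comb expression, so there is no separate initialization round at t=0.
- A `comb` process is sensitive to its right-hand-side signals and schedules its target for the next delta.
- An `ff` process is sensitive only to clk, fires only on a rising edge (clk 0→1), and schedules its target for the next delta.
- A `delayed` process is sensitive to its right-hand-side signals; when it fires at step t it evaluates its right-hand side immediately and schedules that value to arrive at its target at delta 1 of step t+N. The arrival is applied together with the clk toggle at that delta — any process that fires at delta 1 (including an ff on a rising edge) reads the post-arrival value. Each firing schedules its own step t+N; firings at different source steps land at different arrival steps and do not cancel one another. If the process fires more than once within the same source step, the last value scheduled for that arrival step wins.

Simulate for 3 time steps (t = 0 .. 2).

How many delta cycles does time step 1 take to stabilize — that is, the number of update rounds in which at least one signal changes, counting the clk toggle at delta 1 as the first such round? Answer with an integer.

t=0 Δ0: s6=0 s0=1 s9=1 s2=0 clk=0 s3=1 s5=1 s4=1 s1=1 s7=0
  Δ1: clk:0→1
  Δ2: s6:0→1, s9:1→0, s2:0→1, s5:1→0
  Δ3: s4:1→0
  (3Δ to stable)
t=1 Δ0: s6=1 s0=1 s9=0 s2=1 clk=1 s3=1 s5=0 s4=0 s1=1 s7=0
  Δ1: clk:1→0, s7:0→1
  Δ2: s4:0→1
  (2Δ to stable)
t=2 Δ0: s6=1 s0=1 s9=0 s2=1 clk=0 s3=1 s5=0 s4=1 s1=1 s7=1
  Δ1: clk:0→1
  Δ2: s6:1→0
  (2Δ to stable)

2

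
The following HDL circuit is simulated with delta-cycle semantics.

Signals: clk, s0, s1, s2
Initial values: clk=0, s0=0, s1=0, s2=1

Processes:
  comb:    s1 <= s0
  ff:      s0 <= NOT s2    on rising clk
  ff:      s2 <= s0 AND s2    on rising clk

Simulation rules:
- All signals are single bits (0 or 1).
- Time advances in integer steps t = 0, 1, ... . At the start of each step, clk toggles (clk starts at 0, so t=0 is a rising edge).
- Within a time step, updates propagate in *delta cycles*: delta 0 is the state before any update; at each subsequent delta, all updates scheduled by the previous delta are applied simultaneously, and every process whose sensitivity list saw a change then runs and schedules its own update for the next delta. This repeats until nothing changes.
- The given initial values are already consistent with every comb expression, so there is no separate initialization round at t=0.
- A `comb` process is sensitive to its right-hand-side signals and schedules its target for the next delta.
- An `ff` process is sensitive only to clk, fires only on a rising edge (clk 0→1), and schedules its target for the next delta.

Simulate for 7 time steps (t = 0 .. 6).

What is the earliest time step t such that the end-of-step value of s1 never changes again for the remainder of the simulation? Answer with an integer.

t0.Δ0 s1=0 clk=0 s2=1 s0=0
t0.Δ1 s1=0 clk=1 s2=1 s0=0
t0.Δ2 s1=0 clk=1 s2=0 s0=0
t1.Δ0 s1=0 clk=1 s2=0 s0=0
t1.Δ1 s1=0 clk=0 s2=0 s0=0
t2.Δ0 s1=0 clk=0 s2=0 s0=0
t2.Δ1 s1=0 clk=1 s2=0 s0=0
t2.Δ2 s1=0 clk=1 s2=0 s0=1
t2.Δ3 s1=1 clk=1 s2=0 s0=1
t3.Δ0 s1=1 clk=1 s2=0 s0=1
t3.Δ1 s1=1 clk=0 s2=0 s0=1
t4.Δ0 s1=1 clk=0 s2=0 s0=1
t4.Δ1 s1=1 clk=1 s2=0 s0=1
t5.Δ0 s1=1 clk=1 s2=0 s0=1
t5.Δ1 s1=1 clk=0 s2=0 s0=1
t6.Δ0 s1=1 clk=0 s2=0 s0=1
t6.Δ1 s1=1 clk=1 s2=0 s0=1

2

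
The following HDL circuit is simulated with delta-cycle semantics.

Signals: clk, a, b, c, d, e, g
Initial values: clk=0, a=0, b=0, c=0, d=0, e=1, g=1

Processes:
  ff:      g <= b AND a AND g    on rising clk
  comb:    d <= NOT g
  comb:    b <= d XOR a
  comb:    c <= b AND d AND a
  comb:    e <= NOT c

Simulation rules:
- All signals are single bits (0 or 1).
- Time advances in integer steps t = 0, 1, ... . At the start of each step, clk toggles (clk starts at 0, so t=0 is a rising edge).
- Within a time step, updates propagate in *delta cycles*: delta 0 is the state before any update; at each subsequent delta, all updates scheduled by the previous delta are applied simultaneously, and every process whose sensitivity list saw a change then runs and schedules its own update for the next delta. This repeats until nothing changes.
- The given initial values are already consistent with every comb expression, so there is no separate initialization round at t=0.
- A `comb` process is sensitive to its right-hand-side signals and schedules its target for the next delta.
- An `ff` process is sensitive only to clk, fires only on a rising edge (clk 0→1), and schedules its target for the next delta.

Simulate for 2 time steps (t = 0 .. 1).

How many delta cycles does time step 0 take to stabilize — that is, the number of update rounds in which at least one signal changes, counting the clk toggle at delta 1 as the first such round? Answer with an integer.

4

t0.Δ0 d=0 e=1 clk=0 a=0 b=0 c=0 g=1
t0.Δ1 d=0 e=1 clk=1 a=0 b=0 c=0 g=1
t0.Δ2 d=0 e=1 clk=1 a=0 b=0 c=0 g=0
t0.Δ3 d=1 e=1 clk=1 a=0 b=0 c=0 g=0
t0.Δ4 d=1 e=1 clk=1 a=0 b=1 c=0 g=0
t1.Δ0 d=1 e=1 clk=1 a=0 b=1 c=0 g=0
t1.Δ1 d=1 e=1 clk=0 a=0 b=1 c=0 g=0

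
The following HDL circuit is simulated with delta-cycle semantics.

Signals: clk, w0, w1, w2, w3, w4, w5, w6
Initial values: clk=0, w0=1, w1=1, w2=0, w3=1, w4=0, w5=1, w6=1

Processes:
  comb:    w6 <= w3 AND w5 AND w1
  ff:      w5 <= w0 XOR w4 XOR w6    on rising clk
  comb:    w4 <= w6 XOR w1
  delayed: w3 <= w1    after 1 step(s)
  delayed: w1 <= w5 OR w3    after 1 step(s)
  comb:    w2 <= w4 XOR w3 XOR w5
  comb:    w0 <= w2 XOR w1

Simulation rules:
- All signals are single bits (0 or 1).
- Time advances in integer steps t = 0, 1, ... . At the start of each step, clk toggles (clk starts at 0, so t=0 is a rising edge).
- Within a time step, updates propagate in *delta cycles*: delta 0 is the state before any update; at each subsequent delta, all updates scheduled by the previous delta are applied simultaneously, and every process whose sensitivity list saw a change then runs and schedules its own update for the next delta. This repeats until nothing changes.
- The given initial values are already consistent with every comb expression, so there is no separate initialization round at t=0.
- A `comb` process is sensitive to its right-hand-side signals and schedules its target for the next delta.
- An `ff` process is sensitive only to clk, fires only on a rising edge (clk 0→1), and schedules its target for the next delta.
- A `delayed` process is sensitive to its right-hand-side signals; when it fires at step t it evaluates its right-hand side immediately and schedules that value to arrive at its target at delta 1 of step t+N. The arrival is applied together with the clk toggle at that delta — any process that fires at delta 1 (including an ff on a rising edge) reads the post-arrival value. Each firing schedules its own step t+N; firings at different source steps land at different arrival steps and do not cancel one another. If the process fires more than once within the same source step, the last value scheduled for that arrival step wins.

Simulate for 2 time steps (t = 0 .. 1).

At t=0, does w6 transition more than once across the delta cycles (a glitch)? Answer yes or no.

no

[bits: w2,w4,w0,w6,clk,w5,w3,w1]
t=0: Δ0=00110111 Δ1=00111111 Δ2=00111011 Δ3=10101011 Δ4=11001011 Δ5=01001011 Δ6=01101011 | 6Δ
t=1: Δ0=01101011 Δ1=01100011 | 1Δ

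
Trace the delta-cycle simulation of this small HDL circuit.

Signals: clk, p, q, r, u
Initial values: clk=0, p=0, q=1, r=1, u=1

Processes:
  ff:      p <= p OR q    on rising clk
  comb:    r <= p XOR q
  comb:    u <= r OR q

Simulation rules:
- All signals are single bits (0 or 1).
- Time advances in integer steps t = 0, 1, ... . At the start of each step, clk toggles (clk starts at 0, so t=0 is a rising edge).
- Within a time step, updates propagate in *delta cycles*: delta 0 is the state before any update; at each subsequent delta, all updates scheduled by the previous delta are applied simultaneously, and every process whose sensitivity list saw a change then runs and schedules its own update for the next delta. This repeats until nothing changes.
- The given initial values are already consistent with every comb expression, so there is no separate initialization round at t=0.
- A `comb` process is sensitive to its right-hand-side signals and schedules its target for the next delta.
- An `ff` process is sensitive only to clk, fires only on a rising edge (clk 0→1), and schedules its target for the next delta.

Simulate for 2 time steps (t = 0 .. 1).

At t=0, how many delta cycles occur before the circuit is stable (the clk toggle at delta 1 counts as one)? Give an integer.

t=0 Δ0: r=1 p=0 clk=0 u=1 q=1
  Δ1: clk:0→1
  Δ2: p:0→1
  Δ3: r:1→0
  (3Δ to stable)
t=1 Δ0: r=0 p=1 clk=1 u=1 q=1
  Δ1: clk:1→0
  (1Δ to stable)

3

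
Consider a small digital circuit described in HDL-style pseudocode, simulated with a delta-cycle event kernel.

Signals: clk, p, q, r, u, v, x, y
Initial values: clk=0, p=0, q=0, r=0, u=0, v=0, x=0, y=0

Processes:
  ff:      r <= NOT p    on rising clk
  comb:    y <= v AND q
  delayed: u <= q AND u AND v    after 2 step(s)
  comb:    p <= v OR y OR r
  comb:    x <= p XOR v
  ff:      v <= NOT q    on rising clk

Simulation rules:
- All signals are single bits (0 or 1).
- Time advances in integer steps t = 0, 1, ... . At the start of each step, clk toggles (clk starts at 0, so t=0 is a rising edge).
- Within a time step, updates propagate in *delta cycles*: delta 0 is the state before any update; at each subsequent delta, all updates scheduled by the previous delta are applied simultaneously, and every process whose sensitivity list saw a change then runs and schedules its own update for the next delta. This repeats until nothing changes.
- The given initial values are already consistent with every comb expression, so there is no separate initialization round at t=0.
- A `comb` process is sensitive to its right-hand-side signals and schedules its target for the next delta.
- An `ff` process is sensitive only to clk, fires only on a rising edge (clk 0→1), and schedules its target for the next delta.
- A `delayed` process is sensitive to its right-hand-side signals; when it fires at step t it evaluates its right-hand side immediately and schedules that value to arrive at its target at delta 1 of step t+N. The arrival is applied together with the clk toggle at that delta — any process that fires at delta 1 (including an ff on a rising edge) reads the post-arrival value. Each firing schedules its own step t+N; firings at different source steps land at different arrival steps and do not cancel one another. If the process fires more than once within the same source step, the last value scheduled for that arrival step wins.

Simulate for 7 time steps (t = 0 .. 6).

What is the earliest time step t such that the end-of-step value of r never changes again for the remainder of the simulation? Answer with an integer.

[bits: q,p,clk,v,r,x,y,u]
t=0: Δ0=00000000 Δ1=00100000 Δ2=00111000 Δ3=01111100 Δ4=01111000 | 4Δ
t=1: Δ0=01111000 Δ1=01011000 | 1Δ
t=2: Δ0=01011000 Δ1=01111000 Δ2=01110000 | 2Δ
t=3: Δ0=01110000 Δ1=01010000 | 1Δ
t=4: Δ0=01010000 Δ1=01110000 | 1Δ
t=5: Δ0=01110000 Δ1=01010000 | 1Δ
t=6: Δ0=01010000 Δ1=01110000 | 1Δ

2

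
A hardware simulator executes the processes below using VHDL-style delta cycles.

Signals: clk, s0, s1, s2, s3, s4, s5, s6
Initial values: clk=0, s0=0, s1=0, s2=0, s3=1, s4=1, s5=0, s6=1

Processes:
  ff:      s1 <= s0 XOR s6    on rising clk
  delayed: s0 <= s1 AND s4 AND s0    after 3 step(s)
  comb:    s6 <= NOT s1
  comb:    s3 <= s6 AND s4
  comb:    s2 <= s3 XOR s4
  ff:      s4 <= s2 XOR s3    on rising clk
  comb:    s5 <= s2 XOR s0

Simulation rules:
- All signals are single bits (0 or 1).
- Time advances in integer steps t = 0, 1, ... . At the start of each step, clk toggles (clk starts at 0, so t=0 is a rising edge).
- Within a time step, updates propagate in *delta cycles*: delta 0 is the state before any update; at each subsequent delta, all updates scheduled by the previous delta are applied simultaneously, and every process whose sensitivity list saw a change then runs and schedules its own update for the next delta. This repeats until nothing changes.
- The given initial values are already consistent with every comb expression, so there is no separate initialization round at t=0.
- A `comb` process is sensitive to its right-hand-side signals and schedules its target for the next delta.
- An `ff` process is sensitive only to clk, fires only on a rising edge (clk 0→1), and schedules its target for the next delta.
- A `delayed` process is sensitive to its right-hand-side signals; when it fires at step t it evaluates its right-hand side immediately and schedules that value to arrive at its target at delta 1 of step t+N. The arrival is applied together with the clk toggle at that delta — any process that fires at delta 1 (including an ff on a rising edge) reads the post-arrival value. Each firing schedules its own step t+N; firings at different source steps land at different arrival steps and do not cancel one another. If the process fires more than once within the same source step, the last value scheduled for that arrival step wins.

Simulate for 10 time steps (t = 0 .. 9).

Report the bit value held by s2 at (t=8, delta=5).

1

t=0 Δ0: s1=0 s4=1 s6=1 s2=0 s0=0 s5=0 s3=1 clk=0
  Δ1: clk:0→1
  Δ2: s1:0→1
  Δ3: s6:1→0
  Δ4: s3:1→0
  Δ5: s2:0→1
  Δ6: s5:0→1
  (6Δ to stable)
t=1 Δ0: s1=1 s4=1 s6=0 s2=1 s0=0 s5=1 s3=0 clk=1
  Δ1: clk:1→0
  (1Δ to stable)
t=2 Δ0: s1=1 s4=1 s6=0 s2=1 s0=0 s5=1 s3=0 clk=0
  Δ1: clk:0→1
  Δ2: s1:1→0
  Δ3: s6:0→1
  Δ4: s3:0→1
  Δ5: s2:1→0
  Δ6: s5:1→0
  (6Δ to stable)
t=3 Δ0: s1=0 s4=1 s6=1 s2=0 s0=0 s5=0 s3=1 clk=1
  Δ1: clk:1→0
  (1Δ to stable)
t=4 Δ0: s1=0 s4=1 s6=1 s2=0 s0=0 s5=0 s3=1 clk=0
  Δ1: clk:0→1
  Δ2: s1:0→1
  Δ3: s6:1→0
  Δ4: s3:1→0
  Δ5: s2:0→1
  Δ6: s5:0→1
  (6Δ to stable)
t=5 Δ0: s1=1 s4=1 s6=0 s2=1 s0=0 s5=1 s3=0 clk=1
  Δ1: clk:1→0
  (1Δ to stable)
t=6 Δ0: s1=1 s4=1 s6=0 s2=1 s0=0 s5=1 s3=0 clk=0
  Δ1: clk:0→1
  Δ2: s1:1→0
  Δ3: s6:0→1
  Δ4: s3:0→1
  Δ5: s2:1→0
  Δ6: s5:1→0
  (6Δ to stable)
t=7 Δ0: s1=0 s4=1 s6=1 s2=0 s0=0 s5=0 s3=1 clk=1
  Δ1: clk:1→0
  (1Δ to stable)
t=8 Δ0: s1=0 s4=1 s6=1 s2=0 s0=0 s5=0 s3=1 clk=0
  Δ1: clk:0→1
  Δ2: s1:0→1
  Δ3: s6:1→0
  Δ4: s3:1→0
  Δ5: s2:0→1
  Δ6: s5:0→1
  (6Δ to stable)
t=9 Δ0: s1=1 s4=1 s6=0 s2=1 s0=0 s5=1 s3=0 clk=1
  Δ1: clk:1→0
  (1Δ to stable)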